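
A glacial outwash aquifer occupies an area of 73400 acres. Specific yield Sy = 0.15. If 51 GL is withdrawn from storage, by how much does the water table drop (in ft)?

A = 73400 acres = 2.97 × 10^8 m²
ΔV = 51 GL = 5.1 × 10^7 m³
Δh = ΔV / (Sy × A) = 5.1 × 10^7 m³ / (0.15 × 2.97 × 10^8 m²) = 1.145 m
Δh = 1.145 m = 3.755 ft

Δh ≈ 3.76 ft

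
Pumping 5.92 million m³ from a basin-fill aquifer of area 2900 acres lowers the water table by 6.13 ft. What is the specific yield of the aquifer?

A = 2900 acres = 1.174 × 10^7 m²
Δh = 6.13 ft = 1.868 m
ΔV = 5.92 million m³ = 5.92 × 10^6 m³
Sy = ΔV / (A × Δh) = 5.92 × 10^6 m³ / (1.174 × 10^7 m² × 1.868 m) = 0.27

Sy ≈ 0.27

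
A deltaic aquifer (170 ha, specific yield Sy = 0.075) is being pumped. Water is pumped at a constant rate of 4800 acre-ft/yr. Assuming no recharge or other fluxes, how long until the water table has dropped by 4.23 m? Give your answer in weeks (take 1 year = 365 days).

t ≈ 4.75 weeks

A = 170 ha = 1.7 × 10^6 m²
ΔV = Sy × A × Δh = 0.075 × 1.7 × 10^6 × 4.23 = 5.393 × 10^5 m³
Q = 4800 acre-ft/yr = 16220 m³/d
t = ΔV / Q = 5.393 × 10^5 m³ / 16220 m³/d = 33.25 d
t = 33.25 d ≈ 4.75 weeks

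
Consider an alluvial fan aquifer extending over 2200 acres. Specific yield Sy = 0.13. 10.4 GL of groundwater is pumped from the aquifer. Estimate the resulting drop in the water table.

Δh ≈ 8.99 m

A = 2200 acres = 8.903 × 10^6 m²
ΔV = 10.4 GL = 1.04 × 10^7 m³
Δh = ΔV / (Sy × A) = 1.04 × 10^7 m³ / (0.13 × 8.903 × 10^6 m²) = 8.986 m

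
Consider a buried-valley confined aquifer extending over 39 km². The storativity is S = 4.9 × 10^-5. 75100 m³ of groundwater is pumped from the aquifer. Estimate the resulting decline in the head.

A = 39 km² = 3.9 × 10^7 m²
Δh = ΔV / (S × A) = 75100 m³ / (4.9 × 10^-5 × 3.9 × 10^7 m²) = 39.3 m

Δh ≈ 39.3 m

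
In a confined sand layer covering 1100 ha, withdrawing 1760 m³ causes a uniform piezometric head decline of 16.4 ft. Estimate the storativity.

S ≈ 3.2 × 10^-5

A = 1100 ha = 1.1 × 10^7 m²
Δh = 16.4 ft = 4.999 m
S = ΔV / (A × Δh) = 1760 m³ / (1.1 × 10^7 m² × 4.999 m) = 3.201 × 10^-5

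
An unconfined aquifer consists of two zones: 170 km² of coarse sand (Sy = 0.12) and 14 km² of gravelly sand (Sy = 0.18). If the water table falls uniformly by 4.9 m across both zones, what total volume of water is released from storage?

ΔV ≈ 1.12 × 10^8 m³

A₁ = 170 km² = 1.7 × 10^8 m²; A₂ = 14 km² = 1.4 × 10^7 m²
ΔV₁ = 0.12 × 1.7 × 10^8 × 4.9 = 9.996 × 10^7 m³
ΔV₂ = 0.18 × 1.4 × 10^7 × 4.9 = 1.235 × 10^7 m³
ΔV = ΔV₁ + ΔV₂ = 1.123 × 10^8 m³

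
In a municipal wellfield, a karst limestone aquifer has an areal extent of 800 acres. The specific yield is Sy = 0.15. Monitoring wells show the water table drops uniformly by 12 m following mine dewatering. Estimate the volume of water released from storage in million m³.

A = 800 acres = 3.237 × 10^6 m²
ΔV = Sy × A × Δh = 0.15 × 3.237 × 10^6 m² × 12 m = 5.827 × 10^6 m³
ΔV = 5.827 × 10^6 m³ = 5.827 million m³

ΔV ≈ 5.83 million m³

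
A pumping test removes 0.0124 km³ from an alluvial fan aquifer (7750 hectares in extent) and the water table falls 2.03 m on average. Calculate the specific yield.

A = 7750 hectares = 7.75 × 10^7 m²
ΔV = 0.0124 km³ = 1.24 × 10^7 m³
Sy = ΔV / (A × Δh) = 1.24 × 10^7 m³ / (7.75 × 10^7 m² × 2.03 m) = 0.07882

Sy ≈ 0.079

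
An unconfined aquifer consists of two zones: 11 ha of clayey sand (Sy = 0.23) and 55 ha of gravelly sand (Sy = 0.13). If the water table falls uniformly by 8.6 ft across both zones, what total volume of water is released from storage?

ΔV ≈ 2.54 × 10^5 m³

A₁ = 11 ha = 1.1 × 10^5 m²; A₂ = 55 ha = 5.5 × 10^5 m²
Δh = 8.6 ft = 2.621 m
ΔV₁ = 0.23 × 1.1 × 10^5 × 2.621 = 66320 m³
ΔV₂ = 0.13 × 5.5 × 10^5 × 2.621 = 1.874 × 10^5 m³
ΔV = ΔV₁ + ΔV₂ = 2.537 × 10^5 m³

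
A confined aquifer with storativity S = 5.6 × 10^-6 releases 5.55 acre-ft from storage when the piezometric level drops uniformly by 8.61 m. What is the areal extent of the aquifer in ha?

ΔV = 5.55 acre-ft = 6846 m³
A = ΔV / (S × Δh) = 6846 / (5.6 × 10^-6 × 8.61) = 1.42 × 10^8 m²
A = 1.42 × 10^8 m² = 14200 ha

A ≈ 14200 ha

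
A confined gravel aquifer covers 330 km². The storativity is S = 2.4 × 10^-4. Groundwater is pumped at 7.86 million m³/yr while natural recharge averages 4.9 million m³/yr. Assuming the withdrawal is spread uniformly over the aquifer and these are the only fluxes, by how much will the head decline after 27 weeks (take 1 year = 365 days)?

A = 330 km² = 3.3 × 10^8 m²
Net abstraction = 7.86 − 4.9 = 2.96 million m³/yr
Q_net = 2.96 million m³/yr = 8110 m³/d
t = 27 weeks = 189 d
ΔV = Q × t = 8110 m³/d × 189 d = 1.533 × 10^6 m³
Δh = ΔV / (S × A) = 1.533 × 10^6 / (2.4 × 10^-4 × 3.3 × 10^8) = 19.35 m

Δh ≈ 19.4 m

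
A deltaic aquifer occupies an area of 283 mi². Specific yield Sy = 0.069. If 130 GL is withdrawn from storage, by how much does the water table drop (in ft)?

Δh ≈ 8.43 ft

A = 283 mi² = 7.33 × 10^8 m²
ΔV = 130 GL = 1.3 × 10^8 m³
Δh = ΔV / (Sy × A) = 1.3 × 10^8 m³ / (0.069 × 7.33 × 10^8 m²) = 2.57 m
Δh = 2.57 m = 8.433 ft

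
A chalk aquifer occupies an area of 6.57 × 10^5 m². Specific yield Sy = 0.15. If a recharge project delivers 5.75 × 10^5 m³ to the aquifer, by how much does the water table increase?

Δh ≈ 5.83 m

Δh = ΔV / (Sy × A) = 5.75 × 10^5 m³ / (0.15 × 6.57 × 10^5 m²) = 5.835 m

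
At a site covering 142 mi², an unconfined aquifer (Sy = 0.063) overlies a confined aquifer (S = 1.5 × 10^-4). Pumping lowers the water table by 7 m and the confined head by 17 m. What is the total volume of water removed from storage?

A = 142 mi² = 3.678 × 10^8 m²
Unconfined: ΔV_u = Sy × A × Δh_u = 0.063 × 3.678 × 10^8 × 7 = 1.622 × 10^8 m³
Confined: ΔV_c = S × A × Δh_c = 1.5 × 10^-4 × 3.678 × 10^8 × 17 = 9.378 × 10^5 m³
Total ΔV = 1.622 × 10^8 + 9.378 × 10^5 = 1.631 × 10^8 m³

ΔV ≈ 1.63 × 10^8 m³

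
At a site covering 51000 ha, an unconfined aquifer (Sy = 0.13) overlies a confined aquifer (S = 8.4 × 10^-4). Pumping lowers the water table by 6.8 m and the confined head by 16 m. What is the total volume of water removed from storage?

A = 51000 ha = 5.1 × 10^8 m²
Unconfined: ΔV_u = Sy × A × Δh_u = 0.13 × 5.1 × 10^8 × 6.8 = 4.508 × 10^8 m³
Confined: ΔV_c = S × A × Δh_c = 8.4 × 10^-4 × 5.1 × 10^8 × 16 = 6.854 × 10^6 m³
Total ΔV = 4.508 × 10^8 + 6.854 × 10^6 = 4.577 × 10^8 m³

ΔV ≈ 4.58 × 10^8 m³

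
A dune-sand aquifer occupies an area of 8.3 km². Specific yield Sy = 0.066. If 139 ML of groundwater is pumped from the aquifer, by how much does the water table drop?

A = 8.3 km² = 8.3 × 10^6 m²
ΔV = 139 ML = 1.39 × 10^5 m³
Δh = ΔV / (Sy × A) = 1.39 × 10^5 m³ / (0.066 × 8.3 × 10^6 m²) = 0.2537 m

Δh ≈ 0.254 m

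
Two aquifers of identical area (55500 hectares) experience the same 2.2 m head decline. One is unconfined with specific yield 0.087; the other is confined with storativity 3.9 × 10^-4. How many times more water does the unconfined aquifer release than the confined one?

ΔV_u / ΔV_c ≈ 223

A = 55500 hectares = 5.55 × 10^8 m²
Unconfined: ΔV_u = Sy × A × Δh = 0.087 × 5.55 × 10^8 × 2.2 = 1.062 × 10^8 m³
Confined: ΔV_c = S × A × Δh = 3.9 × 10^-4 × 5.55 × 10^8 × 2.2 = 4.762 × 10^5 m³
Ratio = ΔV_u / ΔV_c = Sy / S = 0.087 / 3.9 × 10^-4 = 223.1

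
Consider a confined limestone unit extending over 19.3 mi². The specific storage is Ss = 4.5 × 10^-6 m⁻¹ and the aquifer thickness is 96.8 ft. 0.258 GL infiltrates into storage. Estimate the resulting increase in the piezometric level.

b = 96.8 ft = 29.5 m
S = Ss × b = 4.5 × 10^-6 m⁻¹ × 29.5 m = 1.328 × 10^-4
A = 19.3 mi² = 4.999 × 10^7 m²
ΔV = 0.258 GL = 2.58 × 10^5 m³
Δh = ΔV / (S × A) = 2.58 × 10^5 m³ / (1.328 × 10^-4 × 4.999 × 10^7 m²) = 38.87 m

Δh ≈ 38.9 m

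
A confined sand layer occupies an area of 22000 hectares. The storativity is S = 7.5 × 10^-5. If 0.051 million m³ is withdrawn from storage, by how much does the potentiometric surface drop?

Δh ≈ 3.09 m

A = 22000 hectares = 2.2 × 10^8 m²
ΔV = 0.051 million m³ = 51000 m³
Δh = ΔV / (S × A) = 51000 m³ / (7.5 × 10^-5 × 2.2 × 10^8 m²) = 3.091 m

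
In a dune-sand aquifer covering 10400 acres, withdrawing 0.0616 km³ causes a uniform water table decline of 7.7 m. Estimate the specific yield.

A = 10400 acres = 4.209 × 10^7 m²
ΔV = 0.0616 km³ = 6.16 × 10^7 m³
Sy = ΔV / (A × Δh) = 6.16 × 10^7 m³ / (4.209 × 10^7 m² × 7.7 m) = 0.1901

Sy ≈ 0.19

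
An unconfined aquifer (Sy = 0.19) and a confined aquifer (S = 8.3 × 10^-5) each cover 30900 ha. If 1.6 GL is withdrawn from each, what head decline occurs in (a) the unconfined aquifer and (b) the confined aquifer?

A = 30900 ha = 3.09 × 10^8 m²
ΔV = 1.6 GL = 1.6 × 10^6 m³
Unconfined: Δh_u = ΔV/(Sy·A) = 1.6 × 10^6/(0.19 × 3.09 × 10^8) = 0.02725 m
Confined: Δh_c = ΔV/(S·A) = 1.6 × 10^6/(8.3 × 10^-5 × 3.09 × 10^8) = 62.39 m

Δh_u ≈ 0.0273 m; Δh_c ≈ 62.4 m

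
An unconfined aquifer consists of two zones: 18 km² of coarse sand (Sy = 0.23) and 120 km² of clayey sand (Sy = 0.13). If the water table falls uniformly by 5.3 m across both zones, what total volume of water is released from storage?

ΔV ≈ 1.05 × 10^8 m³

A₁ = 18 km² = 1.8 × 10^7 m²; A₂ = 120 km² = 1.2 × 10^8 m²
ΔV₁ = 0.23 × 1.8 × 10^7 × 5.3 = 2.194 × 10^7 m³
ΔV₂ = 0.13 × 1.2 × 10^8 × 5.3 = 8.268 × 10^7 m³
ΔV = ΔV₁ + ΔV₂ = 1.046 × 10^8 m³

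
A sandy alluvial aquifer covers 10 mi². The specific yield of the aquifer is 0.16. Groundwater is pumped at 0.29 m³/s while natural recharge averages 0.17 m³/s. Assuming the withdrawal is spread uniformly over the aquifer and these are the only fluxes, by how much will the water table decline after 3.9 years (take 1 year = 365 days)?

A = 10 mi² = 2.59 × 10^7 m²
Net abstraction = 0.29 − 0.17 = 0.12 m³/s
Q_net = 0.12 m³/s = 10370 m³/d
t = 3.9 years = 1424 d
ΔV = Q × t = 10370 m³/d × 1424 d = 1.476 × 10^7 m³
Δh = ΔV / (Sy × A) = 1.476 × 10^7 / (0.16 × 2.59 × 10^7) = 3.562 m

Δh ≈ 3.56 m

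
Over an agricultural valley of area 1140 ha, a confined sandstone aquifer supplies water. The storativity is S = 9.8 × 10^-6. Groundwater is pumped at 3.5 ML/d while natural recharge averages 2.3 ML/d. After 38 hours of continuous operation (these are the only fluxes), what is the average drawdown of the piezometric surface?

Δh ≈ 17 m

A = 1140 ha = 1.14 × 10^7 m²
Net abstraction = 3.5 − 2.3 = 1.2 ML/d
Q_net = 1.2 ML/d = 1200 m³/d
t = 38 hours = 1.583 d
ΔV = Q × t = 1200 m³/d × 1.583 d = 1900 m³
Δh = ΔV / (S × A) = 1900 / (9.8 × 10^-6 × 1.14 × 10^7) = 17.01 m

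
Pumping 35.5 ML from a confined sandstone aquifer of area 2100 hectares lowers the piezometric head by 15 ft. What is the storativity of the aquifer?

A = 2100 hectares = 2.1 × 10^7 m²
Δh = 15 ft = 4.572 m
ΔV = 35.5 ML = 35500 m³
S = ΔV / (A × Δh) = 35500 m³ / (2.1 × 10^7 m² × 4.572 m) = 3.697 × 10^-4

S ≈ 3.7 × 10^-4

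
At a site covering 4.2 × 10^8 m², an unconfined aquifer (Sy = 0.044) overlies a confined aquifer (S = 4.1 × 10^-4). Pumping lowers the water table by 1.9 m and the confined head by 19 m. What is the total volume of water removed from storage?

ΔV ≈ 3.84 × 10^7 m³

Unconfined: ΔV_u = Sy × A × Δh_u = 0.044 × 4.2 × 10^8 × 1.9 = 3.511 × 10^7 m³
Confined: ΔV_c = S × A × Δh_c = 4.1 × 10^-4 × 4.2 × 10^8 × 19 = 3.272 × 10^6 m³
Total ΔV = 3.511 × 10^7 + 3.272 × 10^6 = 3.838 × 10^7 m³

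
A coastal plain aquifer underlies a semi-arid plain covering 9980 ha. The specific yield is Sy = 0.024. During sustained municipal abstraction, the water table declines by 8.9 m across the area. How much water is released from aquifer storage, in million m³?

ΔV ≈ 21.3 million m³

A = 9980 ha = 9.98 × 10^7 m²
ΔV = Sy × A × Δh = 0.024 × 9.98 × 10^7 m² × 8.9 m = 2.132 × 10^7 m³
ΔV = 2.132 × 10^7 m³ = 21.32 million m³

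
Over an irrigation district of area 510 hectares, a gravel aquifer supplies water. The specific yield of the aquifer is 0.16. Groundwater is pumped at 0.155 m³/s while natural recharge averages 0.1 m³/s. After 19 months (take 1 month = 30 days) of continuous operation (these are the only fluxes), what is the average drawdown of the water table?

A = 510 hectares = 5.1 × 10^6 m²
Net abstraction = 0.155 − 0.1 = 0.055 m³/s
Q_net = 0.055 m³/s = 4752 m³/d
t = 19 months = 570 d
ΔV = Q × t = 4752 m³/d × 570 d = 2.709 × 10^6 m³
Δh = ΔV / (Sy × A) = 2.709 × 10^6 / (0.16 × 5.1 × 10^6) = 3.319 m

Δh ≈ 3.32 m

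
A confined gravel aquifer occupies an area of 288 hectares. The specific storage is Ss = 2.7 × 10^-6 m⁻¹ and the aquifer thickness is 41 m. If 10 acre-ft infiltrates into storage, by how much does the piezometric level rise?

Δh ≈ 38.7 m

S = Ss × b = 2.7 × 10^-6 m⁻¹ × 41 m = 1.107 × 10^-4
A = 288 hectares = 2.88 × 10^6 m²
ΔV = 10 acre-ft = 12330 m³
Δh = ΔV / (S × A) = 12330 m³ / (1.107 × 10^-4 × 2.88 × 10^6 m²) = 38.69 m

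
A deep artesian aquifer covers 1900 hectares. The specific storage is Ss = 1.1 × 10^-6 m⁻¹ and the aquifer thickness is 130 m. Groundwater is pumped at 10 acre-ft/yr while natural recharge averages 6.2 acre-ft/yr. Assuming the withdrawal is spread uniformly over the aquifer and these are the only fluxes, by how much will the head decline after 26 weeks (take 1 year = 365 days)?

Δh ≈ 0.86 m

S = Ss × b = 1.1 × 10^-6 m⁻¹ × 130 m = 1.43 × 10^-4
A = 1900 hectares = 1.9 × 10^7 m²
Net abstraction = 10 − 6.2 = 3.8 acre-ft/yr
Q_net = 3.8 acre-ft/yr = 12.84 m³/d
t = 26 weeks = 182 d
ΔV = Q × t = 12.84 m³/d × 182 d = 2337 m³
Δh = ΔV / (S × A) = 2337 / (1.43 × 10^-4 × 1.9 × 10^7) = 0.8602 m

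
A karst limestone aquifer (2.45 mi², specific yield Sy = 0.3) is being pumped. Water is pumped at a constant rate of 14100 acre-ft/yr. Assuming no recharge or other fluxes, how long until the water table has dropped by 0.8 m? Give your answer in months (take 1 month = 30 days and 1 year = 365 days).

t ≈ 1.07 months

A = 2.45 mi² = 6.345 × 10^6 m²
ΔV = Sy × A × Δh = 0.3 × 6.345 × 10^6 × 0.8 = 1.523 × 10^6 m³
Q = 14100 acre-ft/yr = 47650 m³/d
t = ΔV / Q = 1.523 × 10^6 m³ / 47650 m³/d = 31.96 d
t = 31.96 d ≈ 1.065 months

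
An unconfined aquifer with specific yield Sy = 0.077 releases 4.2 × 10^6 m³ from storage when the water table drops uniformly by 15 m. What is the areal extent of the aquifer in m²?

A ≈ 3.64 × 10^6 m²

A = ΔV / (Sy × Δh) = 4.2 × 10^6 / (0.077 × 15) = 3.636 × 10^6 m²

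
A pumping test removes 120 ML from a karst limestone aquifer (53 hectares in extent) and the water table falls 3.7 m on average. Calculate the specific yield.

Sy ≈ 0.061

A = 53 hectares = 5.3 × 10^5 m²
ΔV = 120 ML = 1.2 × 10^5 m³
Sy = ΔV / (A × Δh) = 1.2 × 10^5 m³ / (5.3 × 10^5 m² × 3.7 m) = 0.06119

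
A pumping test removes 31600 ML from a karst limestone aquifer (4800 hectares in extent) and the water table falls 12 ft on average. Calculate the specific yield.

Sy ≈ 0.18

A = 4800 hectares = 4.8 × 10^7 m²
Δh = 12 ft = 3.658 m
ΔV = 31600 ML = 3.16 × 10^7 m³
Sy = ΔV / (A × Δh) = 3.16 × 10^7 m³ / (4.8 × 10^7 m² × 3.658 m) = 0.18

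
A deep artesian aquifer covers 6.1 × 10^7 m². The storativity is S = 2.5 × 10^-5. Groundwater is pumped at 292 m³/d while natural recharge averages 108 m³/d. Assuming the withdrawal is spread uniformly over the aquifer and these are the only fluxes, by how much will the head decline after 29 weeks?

Net abstraction = 292 − 108 = 184 m³/d
t = 29 weeks = 203 d
ΔV = Q × t = 184 m³/d × 203 d = 37350 m³
Δh = ΔV / (S × A) = 37350 / (2.5 × 10^-5 × 6.1 × 10^7) = 24.49 m

Δh ≈ 24.5 m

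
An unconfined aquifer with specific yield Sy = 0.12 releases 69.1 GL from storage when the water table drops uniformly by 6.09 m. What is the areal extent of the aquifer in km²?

A ≈ 94.6 km²

ΔV = 69.1 GL = 6.91 × 10^7 m³
A = ΔV / (Sy × Δh) = 6.91 × 10^7 / (0.12 × 6.09) = 9.455 × 10^7 m²
A = 9.455 × 10^7 m² = 94.55 km²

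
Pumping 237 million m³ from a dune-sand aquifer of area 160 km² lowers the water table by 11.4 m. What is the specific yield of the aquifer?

A = 160 km² = 1.6 × 10^8 m²
ΔV = 237 million m³ = 2.37 × 10^8 m³
Sy = ΔV / (A × Δh) = 2.37 × 10^8 m³ / (1.6 × 10^8 m² × 11.4 m) = 0.1299

Sy ≈ 0.13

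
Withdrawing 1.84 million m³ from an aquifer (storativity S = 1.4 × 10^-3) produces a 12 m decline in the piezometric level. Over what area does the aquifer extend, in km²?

ΔV = 1.84 million m³ = 1.84 × 10^6 m³
A = ΔV / (S × Δh) = 1.84 × 10^6 / (0.0014 × 12) = 1.095 × 10^8 m²
A = 1.095 × 10^8 m² = 109.5 km²

A ≈ 110 km²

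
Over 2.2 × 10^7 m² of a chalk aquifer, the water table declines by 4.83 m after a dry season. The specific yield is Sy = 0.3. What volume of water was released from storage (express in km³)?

ΔV ≈ 0.0319 km³

ΔV = Sy × A × Δh = 0.3 × 2.2 × 10^7 m² × 4.83 m = 3.188 × 10^7 m³
ΔV = 3.188 × 10^7 m³ = 0.03188 km³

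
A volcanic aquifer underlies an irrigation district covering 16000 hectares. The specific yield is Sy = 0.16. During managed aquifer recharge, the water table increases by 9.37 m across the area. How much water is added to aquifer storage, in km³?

ΔV ≈ 0.24 km³

A = 16000 hectares = 1.6 × 10^8 m²
ΔV = Sy × A × Δh = 0.16 × 1.6 × 10^8 m² × 9.37 m = 2.399 × 10^8 m³
ΔV = 2.399 × 10^8 m³ = 0.2399 km³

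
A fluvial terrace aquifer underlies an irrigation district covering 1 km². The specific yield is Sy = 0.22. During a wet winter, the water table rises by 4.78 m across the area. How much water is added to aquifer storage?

A = 1 km² = 1 × 10^6 m²
ΔV = Sy × A × Δh = 0.22 × 1 × 10^6 m² × 4.78 m = 1.052 × 10^6 m³

ΔV ≈ 1.05 × 10^6 m³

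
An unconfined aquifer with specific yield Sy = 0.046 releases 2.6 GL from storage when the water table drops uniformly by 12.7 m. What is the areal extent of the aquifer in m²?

ΔV = 2.6 GL = 2.6 × 10^6 m³
A = ΔV / (Sy × Δh) = 2.6 × 10^6 / (0.046 × 12.7) = 4.451 × 10^6 m²

A ≈ 4.45 × 10^6 m²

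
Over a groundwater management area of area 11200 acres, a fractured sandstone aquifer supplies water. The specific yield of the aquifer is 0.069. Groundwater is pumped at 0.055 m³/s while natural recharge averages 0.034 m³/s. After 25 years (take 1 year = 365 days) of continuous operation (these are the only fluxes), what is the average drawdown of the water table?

A = 11200 acres = 4.532 × 10^7 m²
Net abstraction = 0.055 − 0.034 = 0.021 m³/s
Q_net = 0.021 m³/s = 1814 m³/d
t = 25 years = 9125 d
ΔV = Q × t = 1814 m³/d × 9125 d = 1.656 × 10^7 m³
Δh = ΔV / (Sy × A) = 1.656 × 10^7 / (0.069 × 4.532 × 10^7) = 5.294 m

Δh ≈ 5.29 m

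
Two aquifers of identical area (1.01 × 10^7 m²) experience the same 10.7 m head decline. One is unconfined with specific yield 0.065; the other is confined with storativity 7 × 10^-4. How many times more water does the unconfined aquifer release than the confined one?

Unconfined: ΔV_u = Sy × A × Δh = 0.065 × 1.01 × 10^7 × 10.7 = 7.025 × 10^6 m³
Confined: ΔV_c = S × A × Δh = 7 × 10^-4 × 1.01 × 10^7 × 10.7 = 75650 m³
Ratio = ΔV_u / ΔV_c = Sy / S = 0.065 / 7 × 10^-4 = 92.86

ΔV_u / ΔV_c ≈ 92.9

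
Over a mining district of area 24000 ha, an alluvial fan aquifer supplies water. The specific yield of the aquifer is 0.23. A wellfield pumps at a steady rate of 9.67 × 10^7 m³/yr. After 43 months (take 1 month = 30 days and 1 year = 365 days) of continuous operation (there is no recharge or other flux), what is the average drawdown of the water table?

A = 24000 ha = 2.4 × 10^8 m²
Q = 9.67 × 10^7 m³/yr = 2.649 × 10^5 m³/d
t = 43 months = 1290 d
ΔV = Q × t = 2.649 × 10^5 m³/d × 1290 d = 3.418 × 10^8 m³
Δh = ΔV / (Sy × A) = 3.418 × 10^8 / (0.23 × 2.4 × 10^8) = 6.191 m

Δh ≈ 6.19 m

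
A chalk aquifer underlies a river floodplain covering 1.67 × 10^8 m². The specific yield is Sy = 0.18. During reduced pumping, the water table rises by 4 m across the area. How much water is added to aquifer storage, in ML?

ΔV ≈ 1.2 × 10^5 ML

ΔV = Sy × A × Δh = 0.18 × 1.67 × 10^8 m² × 4 m = 1.202 × 10^8 m³
ΔV = 1.202 × 10^8 m³ = 1.202 × 10^5 ML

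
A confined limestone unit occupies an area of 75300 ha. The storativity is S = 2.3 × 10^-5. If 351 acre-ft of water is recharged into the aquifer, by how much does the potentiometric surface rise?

A = 75300 ha = 7.53 × 10^8 m²
ΔV = 351 acre-ft = 4.33 × 10^5 m³
Δh = ΔV / (S × A) = 4.33 × 10^5 m³ / (2.3 × 10^-5 × 7.53 × 10^8 m²) = 25 m

Δh ≈ 25 m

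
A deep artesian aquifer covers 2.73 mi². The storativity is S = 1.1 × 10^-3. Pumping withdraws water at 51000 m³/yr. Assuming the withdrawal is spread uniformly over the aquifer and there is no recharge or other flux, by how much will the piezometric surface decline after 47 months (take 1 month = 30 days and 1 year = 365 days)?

A = 2.73 mi² = 7.071 × 10^6 m²
Q = 51000 m³/yr = 139.7 m³/d
t = 47 months = 1410 d
ΔV = Q × t = 139.7 m³/d × 1410 d = 1.97 × 10^5 m³
Δh = ΔV / (S × A) = 1.97 × 10^5 / (0.0011 × 7.071 × 10^6) = 25.33 m

Δh ≈ 25.3 m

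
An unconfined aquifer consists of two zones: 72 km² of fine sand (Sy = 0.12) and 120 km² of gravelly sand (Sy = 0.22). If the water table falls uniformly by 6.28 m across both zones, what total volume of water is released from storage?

ΔV ≈ 2.2 × 10^8 m³

A₁ = 72 km² = 7.2 × 10^7 m²; A₂ = 120 km² = 1.2 × 10^8 m²
ΔV₁ = 0.12 × 7.2 × 10^7 × 6.28 = 5.426 × 10^7 m³
ΔV₂ = 0.22 × 1.2 × 10^8 × 6.28 = 1.658 × 10^8 m³
ΔV = ΔV₁ + ΔV₂ = 2.201 × 10^8 m³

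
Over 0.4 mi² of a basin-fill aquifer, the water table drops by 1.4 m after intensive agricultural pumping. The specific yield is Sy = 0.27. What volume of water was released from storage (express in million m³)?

ΔV ≈ 0.392 million m³

A = 0.4 mi² = 1.036 × 10^6 m²
ΔV = Sy × A × Δh = 0.27 × 1.036 × 10^6 m² × 1.4 m = 3.916 × 10^5 m³
ΔV = 3.916 × 10^5 m³ = 0.3916 million m³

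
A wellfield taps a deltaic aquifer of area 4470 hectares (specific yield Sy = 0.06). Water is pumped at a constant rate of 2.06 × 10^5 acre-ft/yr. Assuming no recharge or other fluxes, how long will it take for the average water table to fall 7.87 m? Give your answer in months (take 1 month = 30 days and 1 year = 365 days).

A = 4470 hectares = 4.47 × 10^7 m²
ΔV = Sy × A × Δh = 0.06 × 4.47 × 10^7 × 7.87 = 2.111 × 10^7 m³
Q = 2.06 × 10^5 acre-ft/yr = 6.962 × 10^5 m³/d
t = ΔV / Q = 2.111 × 10^7 m³ / 6.962 × 10^5 m³/d = 30.32 d
t = 30.32 d ≈ 1.011 months

t ≈ 1.01 months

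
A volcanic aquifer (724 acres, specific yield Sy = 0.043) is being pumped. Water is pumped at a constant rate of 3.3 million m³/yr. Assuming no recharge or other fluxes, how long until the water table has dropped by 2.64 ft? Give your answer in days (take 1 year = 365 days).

t ≈ 11.2 days

A = 724 acres = 2.93 × 10^6 m²
Δh = 2.64 ft = 0.8047 m
ΔV = Sy × A × Δh = 0.043 × 2.93 × 10^6 × 0.8047 = 1.014 × 10^5 m³
Q = 3.3 million m³/yr = 9041 m³/d
t = ΔV / Q = 1.014 × 10^5 m³ / 9041 m³/d = 11.21 d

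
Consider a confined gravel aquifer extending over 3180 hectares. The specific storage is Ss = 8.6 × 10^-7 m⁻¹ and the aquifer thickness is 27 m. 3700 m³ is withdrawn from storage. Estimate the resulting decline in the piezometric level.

S = Ss × b = 8.6 × 10^-7 m⁻¹ × 27 m = 2.322 × 10^-5
A = 3180 hectares = 3.18 × 10^7 m²
Δh = ΔV / (S × A) = 3700 m³ / (2.322 × 10^-5 × 3.18 × 10^7 m²) = 5.011 m

Δh ≈ 5.01 m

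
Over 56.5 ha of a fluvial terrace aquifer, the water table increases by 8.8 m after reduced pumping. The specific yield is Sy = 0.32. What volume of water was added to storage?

ΔV ≈ 1.59 × 10^6 m³

A = 56.5 ha = 5.65 × 10^5 m²
ΔV = Sy × A × Δh = 0.32 × 5.65 × 10^5 m² × 8.8 m = 1.591 × 10^6 m³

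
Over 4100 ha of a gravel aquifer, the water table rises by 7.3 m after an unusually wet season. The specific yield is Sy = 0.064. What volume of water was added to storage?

ΔV ≈ 1.92 × 10^7 m³

A = 4100 ha = 4.1 × 10^7 m²
ΔV = Sy × A × Δh = 0.064 × 4.1 × 10^7 m² × 7.3 m = 1.916 × 10^7 m³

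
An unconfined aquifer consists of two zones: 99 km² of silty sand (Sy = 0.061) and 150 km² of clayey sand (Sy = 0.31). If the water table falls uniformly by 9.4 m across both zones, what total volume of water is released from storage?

ΔV ≈ 4.94 × 10^8 m³

A₁ = 99 km² = 9.9 × 10^7 m²; A₂ = 150 km² = 1.5 × 10^8 m²
ΔV₁ = 0.061 × 9.9 × 10^7 × 9.4 = 5.677 × 10^7 m³
ΔV₂ = 0.31 × 1.5 × 10^8 × 9.4 = 4.371 × 10^8 m³
ΔV = ΔV₁ + ΔV₂ = 4.939 × 10^8 m³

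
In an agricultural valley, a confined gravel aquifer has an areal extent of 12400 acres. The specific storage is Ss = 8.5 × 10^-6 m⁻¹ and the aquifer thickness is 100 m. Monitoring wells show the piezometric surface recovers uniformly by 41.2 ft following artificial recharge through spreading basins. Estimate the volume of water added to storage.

S = Ss × b = 8.5 × 10^-6 m⁻¹ × 100 m = 8.5 × 10^-4
A = 12400 acres = 5.018 × 10^7 m²
Δh = 41.2 ft = 12.56 m
ΔV = S × A × Δh = 8.5 × 10^-4 × 5.018 × 10^7 m² × 12.56 m = 5.356 × 10^5 m³

ΔV ≈ 5.36 × 10^5 m³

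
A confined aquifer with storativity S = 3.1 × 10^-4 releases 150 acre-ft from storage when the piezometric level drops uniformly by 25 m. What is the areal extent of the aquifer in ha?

A ≈ 2390 ha

ΔV = 150 acre-ft = 1.85 × 10^5 m³
A = ΔV / (S × Δh) = 1.85 × 10^5 / (3.1 × 10^-4 × 25) = 2.387 × 10^7 m²
A = 2.387 × 10^7 m² = 2387 ha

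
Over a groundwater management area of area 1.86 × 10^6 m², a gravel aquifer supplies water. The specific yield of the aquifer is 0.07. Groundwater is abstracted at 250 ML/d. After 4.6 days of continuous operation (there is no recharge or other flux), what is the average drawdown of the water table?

Δh ≈ 8.83 m

Q = 250 ML/d = 2.5 × 10^5 m³/d
ΔV = Q × t = 2.5 × 10^5 m³/d × 4.6 d = 1.15 × 10^6 m³
Δh = ΔV / (Sy × A) = 1.15 × 10^6 / (0.07 × 1.86 × 10^6) = 8.833 m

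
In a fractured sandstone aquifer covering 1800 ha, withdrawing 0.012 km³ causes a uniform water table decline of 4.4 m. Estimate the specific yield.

Sy ≈ 0.15

A = 1800 ha = 1.8 × 10^7 m²
ΔV = 0.012 km³ = 1.2 × 10^7 m³
Sy = ΔV / (A × Δh) = 1.2 × 10^7 m³ / (1.8 × 10^7 m² × 4.4 m) = 0.1515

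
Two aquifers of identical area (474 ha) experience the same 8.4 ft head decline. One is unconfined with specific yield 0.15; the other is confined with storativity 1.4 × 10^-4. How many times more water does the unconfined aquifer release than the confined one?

ΔV_u / ΔV_c ≈ 1070

A = 474 ha = 4.74 × 10^6 m²
Δh = 8.4 ft = 2.56 m
Unconfined: ΔV_u = Sy × A × Δh = 0.15 × 4.74 × 10^6 × 2.56 = 1.82 × 10^6 m³
Confined: ΔV_c = S × A × Δh = 1.4 × 10^-4 × 4.74 × 10^6 × 2.56 = 1699 m³
Ratio = ΔV_u / ΔV_c = Sy / S = 0.15 / 1.4 × 10^-4 = 1071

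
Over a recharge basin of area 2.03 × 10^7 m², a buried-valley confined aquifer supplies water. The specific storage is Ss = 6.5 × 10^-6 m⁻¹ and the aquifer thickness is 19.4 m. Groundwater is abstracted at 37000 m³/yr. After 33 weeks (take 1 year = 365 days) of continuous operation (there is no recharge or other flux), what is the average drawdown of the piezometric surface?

Δh ≈ 9.15 m

S = Ss × b = 6.5 × 10^-6 m⁻¹ × 19.4 m = 1.261 × 10^-4
Q = 37000 m³/yr = 101.4 m³/d
t = 33 weeks = 231 d
ΔV = Q × t = 101.4 m³/d × 231 d = 23420 m³
Δh = ΔV / (S × A) = 23420 / (1.261 × 10^-4 × 2.03 × 10^7) = 9.148 m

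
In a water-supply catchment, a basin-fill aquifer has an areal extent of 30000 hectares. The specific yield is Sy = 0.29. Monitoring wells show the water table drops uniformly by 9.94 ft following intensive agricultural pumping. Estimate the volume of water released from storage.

A = 30000 hectares = 3 × 10^8 m²
Δh = 9.94 ft = 3.03 m
ΔV = Sy × A × Δh = 0.29 × 3 × 10^8 m² × 3.03 m = 2.636 × 10^8 m³

ΔV ≈ 2.64 × 10^8 m³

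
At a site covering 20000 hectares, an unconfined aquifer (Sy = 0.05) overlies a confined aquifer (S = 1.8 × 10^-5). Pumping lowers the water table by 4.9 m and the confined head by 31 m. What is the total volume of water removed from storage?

A = 20000 hectares = 2 × 10^8 m²
Unconfined: ΔV_u = Sy × A × Δh_u = 0.05 × 2 × 10^8 × 4.9 = 4.9 × 10^7 m³
Confined: ΔV_c = S × A × Δh_c = 1.8 × 10^-5 × 2 × 10^8 × 31 = 1.116 × 10^5 m³
Total ΔV = 4.9 × 10^7 + 1.116 × 10^5 = 4.911 × 10^7 m³

ΔV ≈ 4.91 × 10^7 m³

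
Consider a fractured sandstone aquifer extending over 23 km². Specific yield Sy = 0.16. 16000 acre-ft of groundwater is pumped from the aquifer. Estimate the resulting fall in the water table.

Δh ≈ 5.36 m

A = 23 km² = 2.3 × 10^7 m²
ΔV = 16000 acre-ft = 1.974 × 10^7 m³
Δh = ΔV / (Sy × A) = 1.974 × 10^7 m³ / (0.16 × 2.3 × 10^7 m²) = 5.363 m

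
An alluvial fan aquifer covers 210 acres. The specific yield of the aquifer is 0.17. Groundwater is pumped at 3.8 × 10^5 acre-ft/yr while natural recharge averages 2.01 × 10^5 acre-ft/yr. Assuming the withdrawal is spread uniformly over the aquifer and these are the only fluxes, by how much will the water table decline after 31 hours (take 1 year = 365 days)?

A = 210 acres = 8.498 × 10^5 m²
Net abstraction = 3.8 × 10^5 − 2.01 × 10^5 = 1.79 × 10^5 acre-ft/yr
Q_net = 1.79 × 10^5 acre-ft/yr = 6.049 × 10^5 m³/d
t = 31 hours = 1.292 d
ΔV = Q × t = 6.049 × 10^5 m³/d × 1.292 d = 7.813 × 10^5 m³
Δh = ΔV / (Sy × A) = 7.813 × 10^5 / (0.17 × 8.498 × 10^5) = 5.408 m

Δh ≈ 5.41 m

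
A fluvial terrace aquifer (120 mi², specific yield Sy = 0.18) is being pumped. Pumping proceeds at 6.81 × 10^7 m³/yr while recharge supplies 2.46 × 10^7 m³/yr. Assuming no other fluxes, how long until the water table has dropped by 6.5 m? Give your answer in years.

t ≈ 8.36 years

A = 120 mi² = 3.108 × 10^8 m²
ΔV = Sy × A × Δh = 0.18 × 3.108 × 10^8 × 6.5 = 3.636 × 10^8 m³
Net withdrawal = 6.81 × 10^7 − 2.46 × 10^7 = 4.35 × 10^7 m³/yr = 1.192 × 10^5 m³/d
t = ΔV / Q = 3.636 × 10^8 m³ / 1.192 × 10^5 m³/d = 3051 d
t = 3051 d ≈ 8.359 years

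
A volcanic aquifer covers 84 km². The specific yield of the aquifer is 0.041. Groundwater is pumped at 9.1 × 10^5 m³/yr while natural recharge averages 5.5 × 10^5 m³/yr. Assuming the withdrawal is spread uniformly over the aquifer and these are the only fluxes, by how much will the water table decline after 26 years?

Δh ≈ 2.72 m

A = 84 km² = 8.4 × 10^7 m²
Net abstraction = 9.1 × 10^5 − 5.5 × 10^5 = 3.6 × 10^5 m³/yr
Q_net = 3.6 × 10^5 m³/yr = 986.3 m³/d
t = 26 years = 9490 d
ΔV = Q × t = 986.3 m³/d × 9490 d = 9.36 × 10^6 m³
Δh = ΔV / (Sy × A) = 9.36 × 10^6 / (0.041 × 8.4 × 10^7) = 2.718 m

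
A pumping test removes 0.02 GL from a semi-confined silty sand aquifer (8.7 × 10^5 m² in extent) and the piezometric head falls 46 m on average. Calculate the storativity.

S ≈ 5 × 10^-4

ΔV = 0.02 GL = 20000 m³
S = ΔV / (A × Δh) = 20000 m³ / (8.7 × 10^5 m² × 46 m) = 4.998 × 10^-4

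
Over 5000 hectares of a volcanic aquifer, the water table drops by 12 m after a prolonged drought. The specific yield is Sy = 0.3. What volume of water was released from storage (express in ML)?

ΔV ≈ 1.8 × 10^5 ML

A = 5000 hectares = 5 × 10^7 m²
ΔV = Sy × A × Δh = 0.3 × 5 × 10^7 m² × 12 m = 1.8 × 10^8 m³
ΔV = 1.8 × 10^8 m³ = 1.8 × 10^5 ML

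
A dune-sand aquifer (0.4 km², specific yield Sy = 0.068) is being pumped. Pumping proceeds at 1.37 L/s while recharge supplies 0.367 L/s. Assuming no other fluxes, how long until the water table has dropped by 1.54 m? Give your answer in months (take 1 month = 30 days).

A = 0.4 km² = 4 × 10^5 m²
ΔV = Sy × A × Δh = 0.068 × 4 × 10^5 × 1.54 = 41890 m³
Net withdrawal = 1.37 − 0.367 = 1.003 L/s = 86.66 m³/d
t = ΔV / Q = 41890 m³ / 86.66 m³/d = 483.4 d
t = 483.4 d ≈ 16.11 months

t ≈ 16.1 months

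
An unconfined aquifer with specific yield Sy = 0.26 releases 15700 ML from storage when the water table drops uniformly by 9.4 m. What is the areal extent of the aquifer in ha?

ΔV = 15700 ML = 1.57 × 10^7 m³
A = ΔV / (Sy × Δh) = 1.57 × 10^7 / (0.26 × 9.4) = 6.424 × 10^6 m²
A = 6.424 × 10^6 m² = 642.4 ha

A ≈ 642 ha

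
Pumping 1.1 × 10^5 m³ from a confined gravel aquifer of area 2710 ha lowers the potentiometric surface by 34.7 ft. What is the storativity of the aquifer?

A = 2710 ha = 2.71 × 10^7 m²
Δh = 34.7 ft = 10.58 m
S = ΔV / (A × Δh) = 1.1 × 10^5 m³ / (2.71 × 10^7 m² × 10.58 m) = 3.838 × 10^-4

S ≈ 3.8 × 10^-4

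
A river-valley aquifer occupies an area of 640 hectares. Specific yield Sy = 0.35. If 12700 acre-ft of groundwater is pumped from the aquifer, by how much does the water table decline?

A = 640 hectares = 6.4 × 10^6 m²
ΔV = 12700 acre-ft = 1.567 × 10^7 m³
Δh = ΔV / (Sy × A) = 1.567 × 10^7 m³ / (0.35 × 6.4 × 10^6 m²) = 6.993 m

Δh ≈ 6.99 m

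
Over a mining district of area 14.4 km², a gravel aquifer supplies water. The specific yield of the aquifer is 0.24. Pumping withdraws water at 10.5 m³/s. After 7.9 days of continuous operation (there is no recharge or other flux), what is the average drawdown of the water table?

A = 14.4 km² = 1.44 × 10^7 m²
Q = 10.5 m³/s = 9.072 × 10^5 m³/d
ΔV = Q × t = 9.072 × 10^5 m³/d × 7.9 d = 7.167 × 10^6 m³
Δh = ΔV / (Sy × A) = 7.167 × 10^6 / (0.24 × 1.44 × 10^7) = 2.074 m

Δh ≈ 2.07 m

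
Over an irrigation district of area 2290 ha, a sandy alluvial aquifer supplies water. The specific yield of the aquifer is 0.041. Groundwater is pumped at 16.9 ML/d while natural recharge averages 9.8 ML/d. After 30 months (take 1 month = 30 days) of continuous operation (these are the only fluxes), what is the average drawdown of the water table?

A = 2290 ha = 2.29 × 10^7 m²
Net abstraction = 16.9 − 9.8 = 7.1 ML/d
Q_net = 7.1 ML/d = 7100 m³/d
t = 30 months = 900 d
ΔV = Q × t = 7100 m³/d × 900 d = 6.39 × 10^6 m³
Δh = ΔV / (Sy × A) = 6.39 × 10^6 / (0.041 × 2.29 × 10^7) = 6.806 m

Δh ≈ 6.81 m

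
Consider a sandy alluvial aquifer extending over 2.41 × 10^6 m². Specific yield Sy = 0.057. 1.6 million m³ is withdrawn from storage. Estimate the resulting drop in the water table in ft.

Δh ≈ 38.2 ft

ΔV = 1.6 million m³ = 1.6 × 10^6 m³
Δh = ΔV / (Sy × A) = 1.6 × 10^6 m³ / (0.057 × 2.41 × 10^6 m²) = 11.65 m
Δh = 11.65 m = 38.21 ft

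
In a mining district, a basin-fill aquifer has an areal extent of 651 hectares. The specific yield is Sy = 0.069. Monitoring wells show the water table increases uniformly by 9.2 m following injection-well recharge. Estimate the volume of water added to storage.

ΔV ≈ 4.13 × 10^6 m³

A = 651 hectares = 6.51 × 10^6 m²
ΔV = Sy × A × Δh = 0.069 × 6.51 × 10^6 m² × 9.2 m = 4.133 × 10^6 m³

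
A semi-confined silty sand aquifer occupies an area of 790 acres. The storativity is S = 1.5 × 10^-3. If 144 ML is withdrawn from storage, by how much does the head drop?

Δh ≈ 30 m

A = 790 acres = 3.197 × 10^6 m²
ΔV = 144 ML = 1.44 × 10^5 m³
Δh = ΔV / (S × A) = 1.44 × 10^5 m³ / (0.0015 × 3.197 × 10^6 m²) = 30.03 m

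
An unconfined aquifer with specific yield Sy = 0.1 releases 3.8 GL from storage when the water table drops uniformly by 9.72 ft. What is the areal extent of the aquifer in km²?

Δh = 9.72 ft = 2.963 m
ΔV = 3.8 GL = 3.8 × 10^6 m³
A = ΔV / (Sy × Δh) = 3.8 × 10^6 / (0.1 × 2.963) = 1.283 × 10^7 m²
A = 1.283 × 10^7 m² = 12.83 km²

A ≈ 12.8 km²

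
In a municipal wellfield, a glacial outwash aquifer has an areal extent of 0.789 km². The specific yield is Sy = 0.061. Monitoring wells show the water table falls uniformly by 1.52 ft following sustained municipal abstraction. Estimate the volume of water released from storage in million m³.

ΔV ≈ 0.0223 million m³

A = 0.789 km² = 7.89 × 10^5 m²
Δh = 1.52 ft = 0.4633 m
ΔV = Sy × A × Δh = 0.061 × 7.89 × 10^5 m² × 0.4633 m = 22300 m³
ΔV = 22300 m³ = 0.0223 million m³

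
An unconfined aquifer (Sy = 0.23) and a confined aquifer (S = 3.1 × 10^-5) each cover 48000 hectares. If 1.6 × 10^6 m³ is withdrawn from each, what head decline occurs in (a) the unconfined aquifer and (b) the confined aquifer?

A = 48000 hectares = 4.8 × 10^8 m²
Unconfined: Δh_u = ΔV/(Sy·A) = 1.6 × 10^6/(0.23 × 4.8 × 10^8) = 0.01449 m
Confined: Δh_c = ΔV/(S·A) = 1.6 × 10^6/(3.1 × 10^-5 × 4.8 × 10^8) = 107.5 m

Δh_u ≈ 0.0145 m; Δh_c ≈ 108 m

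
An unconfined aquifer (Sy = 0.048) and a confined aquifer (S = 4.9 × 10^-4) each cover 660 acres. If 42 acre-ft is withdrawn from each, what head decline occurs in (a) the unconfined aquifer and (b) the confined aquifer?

A = 660 acres = 2.671 × 10^6 m²
ΔV = 42 acre-ft = 51810 m³
Unconfined: Δh_u = ΔV/(Sy·A) = 51810/(0.048 × 2.671 × 10^6) = 0.4041 m
Confined: Δh_c = ΔV/(S·A) = 51810/(4.9 × 10^-4 × 2.671 × 10^6) = 39.58 m

Δh_u ≈ 0.404 m; Δh_c ≈ 39.6 m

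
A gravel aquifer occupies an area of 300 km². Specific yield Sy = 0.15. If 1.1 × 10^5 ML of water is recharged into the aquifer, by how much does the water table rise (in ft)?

Δh ≈ 8.02 ft

A = 300 km² = 3 × 10^8 m²
ΔV = 1.1 × 10^5 ML = 1.1 × 10^8 m³
Δh = ΔV / (Sy × A) = 1.1 × 10^8 m³ / (0.15 × 3 × 10^8 m²) = 2.444 m
Δh = 2.444 m = 8.02 ft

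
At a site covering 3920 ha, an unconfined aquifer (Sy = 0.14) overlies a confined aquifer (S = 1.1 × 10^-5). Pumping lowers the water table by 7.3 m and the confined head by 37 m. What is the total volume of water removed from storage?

A = 3920 ha = 3.92 × 10^7 m²
Unconfined: ΔV_u = Sy × A × Δh_u = 0.14 × 3.92 × 10^7 × 7.3 = 4.006 × 10^7 m³
Confined: ΔV_c = S × A × Δh_c = 1.1 × 10^-5 × 3.92 × 10^7 × 37 = 15950 m³
Total ΔV = 4.006 × 10^7 + 15950 = 4.008 × 10^7 m³

ΔV ≈ 4.01 × 10^7 m³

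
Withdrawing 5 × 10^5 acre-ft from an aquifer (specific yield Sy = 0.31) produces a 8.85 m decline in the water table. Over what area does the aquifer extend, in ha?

ΔV = 5 × 10^5 acre-ft = 6.167 × 10^8 m³
A = ΔV / (Sy × Δh) = 6.167 × 10^8 / (0.31 × 8.85) = 2.248 × 10^8 m²
A = 2.248 × 10^8 m² = 22480 ha

A ≈ 22500 ha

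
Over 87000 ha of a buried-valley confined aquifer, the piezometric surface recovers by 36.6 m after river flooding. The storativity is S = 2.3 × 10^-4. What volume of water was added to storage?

ΔV ≈ 7.32 × 10^6 m³

A = 87000 ha = 8.7 × 10^8 m²
ΔV = S × A × Δh = 2.3 × 10^-4 × 8.7 × 10^8 m² × 36.6 m = 7.324 × 10^6 m³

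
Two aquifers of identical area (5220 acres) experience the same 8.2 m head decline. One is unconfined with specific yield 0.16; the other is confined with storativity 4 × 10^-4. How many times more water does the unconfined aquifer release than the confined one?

A = 5220 acres = 2.112 × 10^7 m²
Unconfined: ΔV_u = Sy × A × Δh = 0.16 × 2.112 × 10^7 × 8.2 = 2.772 × 10^7 m³
Confined: ΔV_c = S × A × Δh = 4 × 10^-4 × 2.112 × 10^7 × 8.2 = 69290 m³
Ratio = ΔV_u / ΔV_c = Sy / S = 0.16 / 4 × 10^-4 = 400

ΔV_u / ΔV_c ≈ 400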